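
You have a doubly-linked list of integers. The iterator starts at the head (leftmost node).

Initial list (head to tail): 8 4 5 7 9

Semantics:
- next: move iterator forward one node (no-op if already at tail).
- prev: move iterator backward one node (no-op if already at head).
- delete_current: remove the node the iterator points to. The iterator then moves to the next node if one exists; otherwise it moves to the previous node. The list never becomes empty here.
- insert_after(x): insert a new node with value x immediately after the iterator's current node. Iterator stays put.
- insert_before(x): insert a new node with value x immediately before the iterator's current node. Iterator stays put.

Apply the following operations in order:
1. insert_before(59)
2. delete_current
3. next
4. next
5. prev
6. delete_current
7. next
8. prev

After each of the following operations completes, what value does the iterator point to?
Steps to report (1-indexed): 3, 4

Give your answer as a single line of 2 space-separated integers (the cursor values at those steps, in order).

Answer: 5 7

Derivation:
After 1 (insert_before(59)): list=[59, 8, 4, 5, 7, 9] cursor@8
After 2 (delete_current): list=[59, 4, 5, 7, 9] cursor@4
After 3 (next): list=[59, 4, 5, 7, 9] cursor@5
After 4 (next): list=[59, 4, 5, 7, 9] cursor@7
After 5 (prev): list=[59, 4, 5, 7, 9] cursor@5
After 6 (delete_current): list=[59, 4, 7, 9] cursor@7
After 7 (next): list=[59, 4, 7, 9] cursor@9
After 8 (prev): list=[59, 4, 7, 9] cursor@7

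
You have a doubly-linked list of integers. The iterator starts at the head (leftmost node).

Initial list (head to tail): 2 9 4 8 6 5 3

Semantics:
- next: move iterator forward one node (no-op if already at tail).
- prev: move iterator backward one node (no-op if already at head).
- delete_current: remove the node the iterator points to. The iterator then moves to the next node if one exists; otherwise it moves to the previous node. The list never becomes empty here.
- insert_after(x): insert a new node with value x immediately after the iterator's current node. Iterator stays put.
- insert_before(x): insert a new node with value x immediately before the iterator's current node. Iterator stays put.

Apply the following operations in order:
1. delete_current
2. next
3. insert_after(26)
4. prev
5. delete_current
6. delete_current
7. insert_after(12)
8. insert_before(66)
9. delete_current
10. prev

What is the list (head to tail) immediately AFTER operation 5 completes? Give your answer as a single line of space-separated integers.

Answer: 4 26 8 6 5 3

Derivation:
After 1 (delete_current): list=[9, 4, 8, 6, 5, 3] cursor@9
After 2 (next): list=[9, 4, 8, 6, 5, 3] cursor@4
After 3 (insert_after(26)): list=[9, 4, 26, 8, 6, 5, 3] cursor@4
After 4 (prev): list=[9, 4, 26, 8, 6, 5, 3] cursor@9
After 5 (delete_current): list=[4, 26, 8, 6, 5, 3] cursor@4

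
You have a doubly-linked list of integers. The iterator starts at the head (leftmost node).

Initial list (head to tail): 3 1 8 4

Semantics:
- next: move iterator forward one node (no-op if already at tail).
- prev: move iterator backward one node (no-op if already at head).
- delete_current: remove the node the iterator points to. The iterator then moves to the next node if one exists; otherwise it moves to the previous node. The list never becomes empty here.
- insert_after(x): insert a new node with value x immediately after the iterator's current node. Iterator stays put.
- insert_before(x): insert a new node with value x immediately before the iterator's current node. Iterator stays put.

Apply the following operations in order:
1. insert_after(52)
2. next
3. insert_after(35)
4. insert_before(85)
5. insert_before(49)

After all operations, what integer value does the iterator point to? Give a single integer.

Answer: 52

Derivation:
After 1 (insert_after(52)): list=[3, 52, 1, 8, 4] cursor@3
After 2 (next): list=[3, 52, 1, 8, 4] cursor@52
After 3 (insert_after(35)): list=[3, 52, 35, 1, 8, 4] cursor@52
After 4 (insert_before(85)): list=[3, 85, 52, 35, 1, 8, 4] cursor@52
After 5 (insert_before(49)): list=[3, 85, 49, 52, 35, 1, 8, 4] cursor@52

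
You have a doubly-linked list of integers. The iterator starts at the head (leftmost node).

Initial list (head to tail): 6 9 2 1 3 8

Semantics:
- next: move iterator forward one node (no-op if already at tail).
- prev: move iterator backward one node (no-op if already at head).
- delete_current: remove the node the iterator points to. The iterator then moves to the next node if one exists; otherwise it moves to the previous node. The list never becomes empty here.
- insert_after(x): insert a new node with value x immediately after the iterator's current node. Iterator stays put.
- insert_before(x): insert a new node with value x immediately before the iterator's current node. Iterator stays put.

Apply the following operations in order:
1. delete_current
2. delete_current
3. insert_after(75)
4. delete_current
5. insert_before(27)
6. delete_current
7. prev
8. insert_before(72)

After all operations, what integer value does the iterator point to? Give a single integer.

After 1 (delete_current): list=[9, 2, 1, 3, 8] cursor@9
After 2 (delete_current): list=[2, 1, 3, 8] cursor@2
After 3 (insert_after(75)): list=[2, 75, 1, 3, 8] cursor@2
After 4 (delete_current): list=[75, 1, 3, 8] cursor@75
After 5 (insert_before(27)): list=[27, 75, 1, 3, 8] cursor@75
After 6 (delete_current): list=[27, 1, 3, 8] cursor@1
After 7 (prev): list=[27, 1, 3, 8] cursor@27
After 8 (insert_before(72)): list=[72, 27, 1, 3, 8] cursor@27

Answer: 27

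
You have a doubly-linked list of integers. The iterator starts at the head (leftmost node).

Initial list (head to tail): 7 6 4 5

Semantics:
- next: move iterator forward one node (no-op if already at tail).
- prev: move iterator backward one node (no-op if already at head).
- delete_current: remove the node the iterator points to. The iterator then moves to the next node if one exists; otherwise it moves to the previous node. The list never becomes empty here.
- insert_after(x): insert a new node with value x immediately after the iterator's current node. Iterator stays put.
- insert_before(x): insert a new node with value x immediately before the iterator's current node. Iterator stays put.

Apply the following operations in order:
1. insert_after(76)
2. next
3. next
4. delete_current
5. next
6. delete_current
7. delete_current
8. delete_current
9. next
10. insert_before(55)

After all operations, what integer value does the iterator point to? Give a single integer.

After 1 (insert_after(76)): list=[7, 76, 6, 4, 5] cursor@7
After 2 (next): list=[7, 76, 6, 4, 5] cursor@76
After 3 (next): list=[7, 76, 6, 4, 5] cursor@6
After 4 (delete_current): list=[7, 76, 4, 5] cursor@4
After 5 (next): list=[7, 76, 4, 5] cursor@5
After 6 (delete_current): list=[7, 76, 4] cursor@4
After 7 (delete_current): list=[7, 76] cursor@76
After 8 (delete_current): list=[7] cursor@7
After 9 (next): list=[7] cursor@7
After 10 (insert_before(55)): list=[55, 7] cursor@7

Answer: 7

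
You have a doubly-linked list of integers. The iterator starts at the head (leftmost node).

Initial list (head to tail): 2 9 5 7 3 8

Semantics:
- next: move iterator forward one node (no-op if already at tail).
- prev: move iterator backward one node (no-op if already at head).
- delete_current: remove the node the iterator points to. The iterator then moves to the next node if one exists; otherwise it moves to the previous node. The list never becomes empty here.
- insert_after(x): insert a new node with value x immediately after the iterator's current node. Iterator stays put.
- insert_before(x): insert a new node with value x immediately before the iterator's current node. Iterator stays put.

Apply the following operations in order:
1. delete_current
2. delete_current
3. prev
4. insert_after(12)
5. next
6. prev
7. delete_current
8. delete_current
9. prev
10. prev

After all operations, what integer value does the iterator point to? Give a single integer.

Answer: 7

Derivation:
After 1 (delete_current): list=[9, 5, 7, 3, 8] cursor@9
After 2 (delete_current): list=[5, 7, 3, 8] cursor@5
After 3 (prev): list=[5, 7, 3, 8] cursor@5
After 4 (insert_after(12)): list=[5, 12, 7, 3, 8] cursor@5
After 5 (next): list=[5, 12, 7, 3, 8] cursor@12
After 6 (prev): list=[5, 12, 7, 3, 8] cursor@5
After 7 (delete_current): list=[12, 7, 3, 8] cursor@12
After 8 (delete_current): list=[7, 3, 8] cursor@7
After 9 (prev): list=[7, 3, 8] cursor@7
After 10 (prev): list=[7, 3, 8] cursor@7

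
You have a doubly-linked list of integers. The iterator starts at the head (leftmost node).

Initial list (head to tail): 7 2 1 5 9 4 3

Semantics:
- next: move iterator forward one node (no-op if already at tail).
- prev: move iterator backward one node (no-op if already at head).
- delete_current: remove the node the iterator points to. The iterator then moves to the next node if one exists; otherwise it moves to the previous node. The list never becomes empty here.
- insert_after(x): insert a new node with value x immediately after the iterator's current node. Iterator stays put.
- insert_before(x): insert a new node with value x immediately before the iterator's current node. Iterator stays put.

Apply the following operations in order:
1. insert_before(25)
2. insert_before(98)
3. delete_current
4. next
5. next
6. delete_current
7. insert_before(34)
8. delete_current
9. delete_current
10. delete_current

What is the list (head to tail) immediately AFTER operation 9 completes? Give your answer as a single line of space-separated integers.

After 1 (insert_before(25)): list=[25, 7, 2, 1, 5, 9, 4, 3] cursor@7
After 2 (insert_before(98)): list=[25, 98, 7, 2, 1, 5, 9, 4, 3] cursor@7
After 3 (delete_current): list=[25, 98, 2, 1, 5, 9, 4, 3] cursor@2
After 4 (next): list=[25, 98, 2, 1, 5, 9, 4, 3] cursor@1
After 5 (next): list=[25, 98, 2, 1, 5, 9, 4, 3] cursor@5
After 6 (delete_current): list=[25, 98, 2, 1, 9, 4, 3] cursor@9
After 7 (insert_before(34)): list=[25, 98, 2, 1, 34, 9, 4, 3] cursor@9
After 8 (delete_current): list=[25, 98, 2, 1, 34, 4, 3] cursor@4
After 9 (delete_current): list=[25, 98, 2, 1, 34, 3] cursor@3

Answer: 25 98 2 1 34 3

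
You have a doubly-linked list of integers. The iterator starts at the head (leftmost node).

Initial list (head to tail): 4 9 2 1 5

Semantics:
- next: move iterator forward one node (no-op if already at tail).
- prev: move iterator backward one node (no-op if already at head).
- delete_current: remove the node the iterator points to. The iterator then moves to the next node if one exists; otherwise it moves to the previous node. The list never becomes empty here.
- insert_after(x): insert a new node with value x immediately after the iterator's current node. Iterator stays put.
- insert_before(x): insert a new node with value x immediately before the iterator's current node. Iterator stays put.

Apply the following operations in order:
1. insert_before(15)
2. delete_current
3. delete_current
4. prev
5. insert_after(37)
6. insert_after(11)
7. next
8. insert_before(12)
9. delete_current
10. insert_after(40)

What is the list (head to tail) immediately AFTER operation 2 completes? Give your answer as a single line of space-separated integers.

Answer: 15 9 2 1 5

Derivation:
After 1 (insert_before(15)): list=[15, 4, 9, 2, 1, 5] cursor@4
After 2 (delete_current): list=[15, 9, 2, 1, 5] cursor@9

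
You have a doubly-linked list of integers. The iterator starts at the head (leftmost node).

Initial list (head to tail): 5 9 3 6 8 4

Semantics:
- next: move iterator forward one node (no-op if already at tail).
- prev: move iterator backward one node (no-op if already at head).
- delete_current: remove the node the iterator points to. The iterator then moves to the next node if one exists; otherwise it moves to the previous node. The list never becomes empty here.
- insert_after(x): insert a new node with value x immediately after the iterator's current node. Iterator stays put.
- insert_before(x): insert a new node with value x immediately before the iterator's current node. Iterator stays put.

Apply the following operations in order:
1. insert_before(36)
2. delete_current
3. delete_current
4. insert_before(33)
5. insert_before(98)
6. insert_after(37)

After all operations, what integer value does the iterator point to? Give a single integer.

Answer: 3

Derivation:
After 1 (insert_before(36)): list=[36, 5, 9, 3, 6, 8, 4] cursor@5
After 2 (delete_current): list=[36, 9, 3, 6, 8, 4] cursor@9
After 3 (delete_current): list=[36, 3, 6, 8, 4] cursor@3
After 4 (insert_before(33)): list=[36, 33, 3, 6, 8, 4] cursor@3
After 5 (insert_before(98)): list=[36, 33, 98, 3, 6, 8, 4] cursor@3
After 6 (insert_after(37)): list=[36, 33, 98, 3, 37, 6, 8, 4] cursor@3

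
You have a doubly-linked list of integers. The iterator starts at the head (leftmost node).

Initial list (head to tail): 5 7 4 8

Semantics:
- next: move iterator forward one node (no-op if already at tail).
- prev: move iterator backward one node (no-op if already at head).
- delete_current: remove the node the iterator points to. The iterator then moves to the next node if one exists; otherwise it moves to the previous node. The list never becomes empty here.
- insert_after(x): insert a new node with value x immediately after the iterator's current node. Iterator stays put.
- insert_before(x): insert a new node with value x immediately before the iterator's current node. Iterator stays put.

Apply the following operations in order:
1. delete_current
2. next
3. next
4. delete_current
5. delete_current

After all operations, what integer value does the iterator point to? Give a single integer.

Answer: 7

Derivation:
After 1 (delete_current): list=[7, 4, 8] cursor@7
After 2 (next): list=[7, 4, 8] cursor@4
After 3 (next): list=[7, 4, 8] cursor@8
After 4 (delete_current): list=[7, 4] cursor@4
After 5 (delete_current): list=[7] cursor@7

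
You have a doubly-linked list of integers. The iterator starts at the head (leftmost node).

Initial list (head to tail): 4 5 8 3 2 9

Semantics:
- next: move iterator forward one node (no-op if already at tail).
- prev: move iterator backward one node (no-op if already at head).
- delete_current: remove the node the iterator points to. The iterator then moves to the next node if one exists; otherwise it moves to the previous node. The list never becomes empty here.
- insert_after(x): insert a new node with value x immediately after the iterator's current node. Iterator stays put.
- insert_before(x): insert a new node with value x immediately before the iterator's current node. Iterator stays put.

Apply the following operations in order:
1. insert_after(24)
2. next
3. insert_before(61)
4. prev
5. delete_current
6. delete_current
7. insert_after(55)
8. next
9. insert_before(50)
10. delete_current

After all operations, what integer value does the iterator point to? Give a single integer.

Answer: 8

Derivation:
After 1 (insert_after(24)): list=[4, 24, 5, 8, 3, 2, 9] cursor@4
After 2 (next): list=[4, 24, 5, 8, 3, 2, 9] cursor@24
After 3 (insert_before(61)): list=[4, 61, 24, 5, 8, 3, 2, 9] cursor@24
After 4 (prev): list=[4, 61, 24, 5, 8, 3, 2, 9] cursor@61
After 5 (delete_current): list=[4, 24, 5, 8, 3, 2, 9] cursor@24
After 6 (delete_current): list=[4, 5, 8, 3, 2, 9] cursor@5
After 7 (insert_after(55)): list=[4, 5, 55, 8, 3, 2, 9] cursor@5
After 8 (next): list=[4, 5, 55, 8, 3, 2, 9] cursor@55
After 9 (insert_before(50)): list=[4, 5, 50, 55, 8, 3, 2, 9] cursor@55
After 10 (delete_current): list=[4, 5, 50, 8, 3, 2, 9] cursor@8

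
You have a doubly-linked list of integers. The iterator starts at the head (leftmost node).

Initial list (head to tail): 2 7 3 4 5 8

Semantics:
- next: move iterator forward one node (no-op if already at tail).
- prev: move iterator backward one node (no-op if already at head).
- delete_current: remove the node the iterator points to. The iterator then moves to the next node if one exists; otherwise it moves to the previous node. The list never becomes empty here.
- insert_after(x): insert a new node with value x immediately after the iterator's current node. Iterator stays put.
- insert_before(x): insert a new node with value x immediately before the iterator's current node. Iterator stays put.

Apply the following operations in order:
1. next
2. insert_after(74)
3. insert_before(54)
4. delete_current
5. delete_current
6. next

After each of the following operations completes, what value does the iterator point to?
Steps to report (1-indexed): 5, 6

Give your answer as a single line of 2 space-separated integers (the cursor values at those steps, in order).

Answer: 3 4

Derivation:
After 1 (next): list=[2, 7, 3, 4, 5, 8] cursor@7
After 2 (insert_after(74)): list=[2, 7, 74, 3, 4, 5, 8] cursor@7
After 3 (insert_before(54)): list=[2, 54, 7, 74, 3, 4, 5, 8] cursor@7
After 4 (delete_current): list=[2, 54, 74, 3, 4, 5, 8] cursor@74
After 5 (delete_current): list=[2, 54, 3, 4, 5, 8] cursor@3
After 6 (next): list=[2, 54, 3, 4, 5, 8] cursor@4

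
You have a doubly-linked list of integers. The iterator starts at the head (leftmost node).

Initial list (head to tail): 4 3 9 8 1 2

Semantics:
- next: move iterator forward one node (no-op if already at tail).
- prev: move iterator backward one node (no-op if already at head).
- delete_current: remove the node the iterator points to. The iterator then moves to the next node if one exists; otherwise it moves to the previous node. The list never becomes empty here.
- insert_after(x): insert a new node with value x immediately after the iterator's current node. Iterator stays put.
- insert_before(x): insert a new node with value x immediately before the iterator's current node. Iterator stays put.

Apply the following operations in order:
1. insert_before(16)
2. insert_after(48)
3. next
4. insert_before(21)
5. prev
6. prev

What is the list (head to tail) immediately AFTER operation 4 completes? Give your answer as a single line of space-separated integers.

After 1 (insert_before(16)): list=[16, 4, 3, 9, 8, 1, 2] cursor@4
After 2 (insert_after(48)): list=[16, 4, 48, 3, 9, 8, 1, 2] cursor@4
After 3 (next): list=[16, 4, 48, 3, 9, 8, 1, 2] cursor@48
After 4 (insert_before(21)): list=[16, 4, 21, 48, 3, 9, 8, 1, 2] cursor@48

Answer: 16 4 21 48 3 9 8 1 2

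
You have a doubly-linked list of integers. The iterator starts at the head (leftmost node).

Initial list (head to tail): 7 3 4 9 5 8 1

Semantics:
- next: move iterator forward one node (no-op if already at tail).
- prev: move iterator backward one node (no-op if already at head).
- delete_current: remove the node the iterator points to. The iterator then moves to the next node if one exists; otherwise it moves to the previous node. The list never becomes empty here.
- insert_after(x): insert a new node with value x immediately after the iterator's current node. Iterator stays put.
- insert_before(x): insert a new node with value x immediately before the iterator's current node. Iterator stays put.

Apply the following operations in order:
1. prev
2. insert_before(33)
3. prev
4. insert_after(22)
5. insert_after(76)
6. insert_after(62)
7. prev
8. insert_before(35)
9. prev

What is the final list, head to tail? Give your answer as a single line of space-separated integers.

Answer: 35 33 62 76 22 7 3 4 9 5 8 1

Derivation:
After 1 (prev): list=[7, 3, 4, 9, 5, 8, 1] cursor@7
After 2 (insert_before(33)): list=[33, 7, 3, 4, 9, 5, 8, 1] cursor@7
After 3 (prev): list=[33, 7, 3, 4, 9, 5, 8, 1] cursor@33
After 4 (insert_after(22)): list=[33, 22, 7, 3, 4, 9, 5, 8, 1] cursor@33
After 5 (insert_after(76)): list=[33, 76, 22, 7, 3, 4, 9, 5, 8, 1] cursor@33
After 6 (insert_after(62)): list=[33, 62, 76, 22, 7, 3, 4, 9, 5, 8, 1] cursor@33
After 7 (prev): list=[33, 62, 76, 22, 7, 3, 4, 9, 5, 8, 1] cursor@33
After 8 (insert_before(35)): list=[35, 33, 62, 76, 22, 7, 3, 4, 9, 5, 8, 1] cursor@33
After 9 (prev): list=[35, 33, 62, 76, 22, 7, 3, 4, 9, 5, 8, 1] cursor@35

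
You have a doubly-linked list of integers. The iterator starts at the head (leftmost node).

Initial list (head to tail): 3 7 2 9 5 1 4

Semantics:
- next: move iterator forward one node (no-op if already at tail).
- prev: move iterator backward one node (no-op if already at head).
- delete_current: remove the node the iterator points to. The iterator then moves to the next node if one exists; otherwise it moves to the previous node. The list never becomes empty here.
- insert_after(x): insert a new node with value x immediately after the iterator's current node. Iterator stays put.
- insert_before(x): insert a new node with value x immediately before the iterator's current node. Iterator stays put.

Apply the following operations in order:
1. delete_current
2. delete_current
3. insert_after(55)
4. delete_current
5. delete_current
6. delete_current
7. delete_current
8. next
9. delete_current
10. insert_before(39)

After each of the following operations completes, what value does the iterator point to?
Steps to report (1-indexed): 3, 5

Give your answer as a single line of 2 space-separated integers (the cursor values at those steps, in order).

After 1 (delete_current): list=[7, 2, 9, 5, 1, 4] cursor@7
After 2 (delete_current): list=[2, 9, 5, 1, 4] cursor@2
After 3 (insert_after(55)): list=[2, 55, 9, 5, 1, 4] cursor@2
After 4 (delete_current): list=[55, 9, 5, 1, 4] cursor@55
After 5 (delete_current): list=[9, 5, 1, 4] cursor@9
After 6 (delete_current): list=[5, 1, 4] cursor@5
After 7 (delete_current): list=[1, 4] cursor@1
After 8 (next): list=[1, 4] cursor@4
After 9 (delete_current): list=[1] cursor@1
After 10 (insert_before(39)): list=[39, 1] cursor@1

Answer: 2 9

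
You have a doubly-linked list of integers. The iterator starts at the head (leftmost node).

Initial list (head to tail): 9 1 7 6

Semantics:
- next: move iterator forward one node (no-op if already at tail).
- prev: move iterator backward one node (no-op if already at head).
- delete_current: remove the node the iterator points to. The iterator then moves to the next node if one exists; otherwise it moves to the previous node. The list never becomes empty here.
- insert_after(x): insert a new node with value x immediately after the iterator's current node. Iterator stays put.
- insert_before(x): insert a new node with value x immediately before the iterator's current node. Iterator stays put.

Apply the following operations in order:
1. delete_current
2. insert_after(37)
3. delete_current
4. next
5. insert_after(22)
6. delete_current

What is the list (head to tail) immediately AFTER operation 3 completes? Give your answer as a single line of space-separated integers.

After 1 (delete_current): list=[1, 7, 6] cursor@1
After 2 (insert_after(37)): list=[1, 37, 7, 6] cursor@1
After 3 (delete_current): list=[37, 7, 6] cursor@37

Answer: 37 7 6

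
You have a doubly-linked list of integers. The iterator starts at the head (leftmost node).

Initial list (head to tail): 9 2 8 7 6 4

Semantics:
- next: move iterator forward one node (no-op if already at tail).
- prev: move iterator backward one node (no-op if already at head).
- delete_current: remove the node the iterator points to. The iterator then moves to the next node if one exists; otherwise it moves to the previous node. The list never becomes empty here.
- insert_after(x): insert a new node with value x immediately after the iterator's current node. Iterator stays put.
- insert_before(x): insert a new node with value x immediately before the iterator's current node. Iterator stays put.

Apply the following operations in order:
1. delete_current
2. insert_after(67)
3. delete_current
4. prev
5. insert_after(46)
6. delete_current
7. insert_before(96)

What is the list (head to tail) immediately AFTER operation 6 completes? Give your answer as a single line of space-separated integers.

Answer: 46 8 7 6 4

Derivation:
After 1 (delete_current): list=[2, 8, 7, 6, 4] cursor@2
After 2 (insert_after(67)): list=[2, 67, 8, 7, 6, 4] cursor@2
After 3 (delete_current): list=[67, 8, 7, 6, 4] cursor@67
After 4 (prev): list=[67, 8, 7, 6, 4] cursor@67
After 5 (insert_after(46)): list=[67, 46, 8, 7, 6, 4] cursor@67
After 6 (delete_current): list=[46, 8, 7, 6, 4] cursor@46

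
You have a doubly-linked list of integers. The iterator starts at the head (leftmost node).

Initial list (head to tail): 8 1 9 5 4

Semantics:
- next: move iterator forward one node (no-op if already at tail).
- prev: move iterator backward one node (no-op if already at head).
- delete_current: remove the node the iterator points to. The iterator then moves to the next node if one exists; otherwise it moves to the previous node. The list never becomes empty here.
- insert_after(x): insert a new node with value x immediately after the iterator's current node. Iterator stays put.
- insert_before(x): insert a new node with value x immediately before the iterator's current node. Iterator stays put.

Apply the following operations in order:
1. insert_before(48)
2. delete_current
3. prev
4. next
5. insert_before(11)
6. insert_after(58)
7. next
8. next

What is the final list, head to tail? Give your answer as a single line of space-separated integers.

After 1 (insert_before(48)): list=[48, 8, 1, 9, 5, 4] cursor@8
After 2 (delete_current): list=[48, 1, 9, 5, 4] cursor@1
After 3 (prev): list=[48, 1, 9, 5, 4] cursor@48
After 4 (next): list=[48, 1, 9, 5, 4] cursor@1
After 5 (insert_before(11)): list=[48, 11, 1, 9, 5, 4] cursor@1
After 6 (insert_after(58)): list=[48, 11, 1, 58, 9, 5, 4] cursor@1
After 7 (next): list=[48, 11, 1, 58, 9, 5, 4] cursor@58
After 8 (next): list=[48, 11, 1, 58, 9, 5, 4] cursor@9

Answer: 48 11 1 58 9 5 4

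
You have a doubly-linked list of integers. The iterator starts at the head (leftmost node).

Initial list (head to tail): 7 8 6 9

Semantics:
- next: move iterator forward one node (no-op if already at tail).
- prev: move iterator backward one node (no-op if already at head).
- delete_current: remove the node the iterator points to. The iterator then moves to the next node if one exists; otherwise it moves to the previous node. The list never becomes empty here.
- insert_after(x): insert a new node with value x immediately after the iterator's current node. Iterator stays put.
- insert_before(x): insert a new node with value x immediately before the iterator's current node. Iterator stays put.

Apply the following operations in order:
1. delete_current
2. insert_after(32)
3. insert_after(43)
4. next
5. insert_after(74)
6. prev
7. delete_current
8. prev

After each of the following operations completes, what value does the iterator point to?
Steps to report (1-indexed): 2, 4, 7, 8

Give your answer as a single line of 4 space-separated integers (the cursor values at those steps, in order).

After 1 (delete_current): list=[8, 6, 9] cursor@8
After 2 (insert_after(32)): list=[8, 32, 6, 9] cursor@8
After 3 (insert_after(43)): list=[8, 43, 32, 6, 9] cursor@8
After 4 (next): list=[8, 43, 32, 6, 9] cursor@43
After 5 (insert_after(74)): list=[8, 43, 74, 32, 6, 9] cursor@43
After 6 (prev): list=[8, 43, 74, 32, 6, 9] cursor@8
After 7 (delete_current): list=[43, 74, 32, 6, 9] cursor@43
After 8 (prev): list=[43, 74, 32, 6, 9] cursor@43

Answer: 8 43 43 43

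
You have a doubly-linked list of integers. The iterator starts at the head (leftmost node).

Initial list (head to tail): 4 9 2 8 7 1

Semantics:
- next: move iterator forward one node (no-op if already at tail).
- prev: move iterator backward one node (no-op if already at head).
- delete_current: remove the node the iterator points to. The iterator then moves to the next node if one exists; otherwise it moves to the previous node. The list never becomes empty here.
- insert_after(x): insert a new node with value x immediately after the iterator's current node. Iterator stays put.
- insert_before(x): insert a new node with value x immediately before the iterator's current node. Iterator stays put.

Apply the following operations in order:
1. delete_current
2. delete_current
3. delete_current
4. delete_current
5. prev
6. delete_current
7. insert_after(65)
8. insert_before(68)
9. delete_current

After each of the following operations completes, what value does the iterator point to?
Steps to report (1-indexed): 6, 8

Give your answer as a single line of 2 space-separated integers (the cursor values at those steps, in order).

After 1 (delete_current): list=[9, 2, 8, 7, 1] cursor@9
After 2 (delete_current): list=[2, 8, 7, 1] cursor@2
After 3 (delete_current): list=[8, 7, 1] cursor@8
After 4 (delete_current): list=[7, 1] cursor@7
After 5 (prev): list=[7, 1] cursor@7
After 6 (delete_current): list=[1] cursor@1
After 7 (insert_after(65)): list=[1, 65] cursor@1
After 8 (insert_before(68)): list=[68, 1, 65] cursor@1
After 9 (delete_current): list=[68, 65] cursor@65

Answer: 1 1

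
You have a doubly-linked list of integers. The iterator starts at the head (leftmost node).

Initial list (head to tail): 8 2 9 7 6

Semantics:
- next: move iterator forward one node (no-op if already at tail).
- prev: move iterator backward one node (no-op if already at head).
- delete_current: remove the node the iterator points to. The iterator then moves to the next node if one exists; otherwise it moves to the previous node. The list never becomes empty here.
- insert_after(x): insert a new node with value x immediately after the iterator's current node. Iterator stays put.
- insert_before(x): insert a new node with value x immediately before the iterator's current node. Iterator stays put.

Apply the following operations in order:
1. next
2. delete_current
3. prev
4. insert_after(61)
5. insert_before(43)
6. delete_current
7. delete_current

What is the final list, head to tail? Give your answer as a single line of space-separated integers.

After 1 (next): list=[8, 2, 9, 7, 6] cursor@2
After 2 (delete_current): list=[8, 9, 7, 6] cursor@9
After 3 (prev): list=[8, 9, 7, 6] cursor@8
After 4 (insert_after(61)): list=[8, 61, 9, 7, 6] cursor@8
After 5 (insert_before(43)): list=[43, 8, 61, 9, 7, 6] cursor@8
After 6 (delete_current): list=[43, 61, 9, 7, 6] cursor@61
After 7 (delete_current): list=[43, 9, 7, 6] cursor@9

Answer: 43 9 7 6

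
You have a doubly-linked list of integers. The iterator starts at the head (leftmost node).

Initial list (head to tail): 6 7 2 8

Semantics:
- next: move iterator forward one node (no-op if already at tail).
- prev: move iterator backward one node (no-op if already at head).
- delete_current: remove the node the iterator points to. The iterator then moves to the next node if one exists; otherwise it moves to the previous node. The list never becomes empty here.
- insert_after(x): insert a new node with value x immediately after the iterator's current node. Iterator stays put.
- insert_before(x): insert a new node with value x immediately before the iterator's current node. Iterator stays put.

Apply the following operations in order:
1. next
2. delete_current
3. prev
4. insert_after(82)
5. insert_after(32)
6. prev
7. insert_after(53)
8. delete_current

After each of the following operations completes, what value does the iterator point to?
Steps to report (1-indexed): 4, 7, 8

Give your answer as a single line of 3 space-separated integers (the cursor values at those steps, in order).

After 1 (next): list=[6, 7, 2, 8] cursor@7
After 2 (delete_current): list=[6, 2, 8] cursor@2
After 3 (prev): list=[6, 2, 8] cursor@6
After 4 (insert_after(82)): list=[6, 82, 2, 8] cursor@6
After 5 (insert_after(32)): list=[6, 32, 82, 2, 8] cursor@6
After 6 (prev): list=[6, 32, 82, 2, 8] cursor@6
After 7 (insert_after(53)): list=[6, 53, 32, 82, 2, 8] cursor@6
After 8 (delete_current): list=[53, 32, 82, 2, 8] cursor@53

Answer: 6 6 53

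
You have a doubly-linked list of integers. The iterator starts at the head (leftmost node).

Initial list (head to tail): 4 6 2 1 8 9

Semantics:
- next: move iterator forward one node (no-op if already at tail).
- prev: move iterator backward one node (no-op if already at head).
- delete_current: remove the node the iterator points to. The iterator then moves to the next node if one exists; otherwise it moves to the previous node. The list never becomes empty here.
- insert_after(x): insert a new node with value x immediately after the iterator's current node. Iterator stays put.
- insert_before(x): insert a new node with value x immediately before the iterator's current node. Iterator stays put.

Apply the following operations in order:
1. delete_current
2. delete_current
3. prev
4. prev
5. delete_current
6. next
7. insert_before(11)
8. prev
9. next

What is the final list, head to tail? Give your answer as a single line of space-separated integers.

Answer: 1 11 8 9

Derivation:
After 1 (delete_current): list=[6, 2, 1, 8, 9] cursor@6
After 2 (delete_current): list=[2, 1, 8, 9] cursor@2
After 3 (prev): list=[2, 1, 8, 9] cursor@2
After 4 (prev): list=[2, 1, 8, 9] cursor@2
After 5 (delete_current): list=[1, 8, 9] cursor@1
After 6 (next): list=[1, 8, 9] cursor@8
After 7 (insert_before(11)): list=[1, 11, 8, 9] cursor@8
After 8 (prev): list=[1, 11, 8, 9] cursor@11
After 9 (next): list=[1, 11, 8, 9] cursor@8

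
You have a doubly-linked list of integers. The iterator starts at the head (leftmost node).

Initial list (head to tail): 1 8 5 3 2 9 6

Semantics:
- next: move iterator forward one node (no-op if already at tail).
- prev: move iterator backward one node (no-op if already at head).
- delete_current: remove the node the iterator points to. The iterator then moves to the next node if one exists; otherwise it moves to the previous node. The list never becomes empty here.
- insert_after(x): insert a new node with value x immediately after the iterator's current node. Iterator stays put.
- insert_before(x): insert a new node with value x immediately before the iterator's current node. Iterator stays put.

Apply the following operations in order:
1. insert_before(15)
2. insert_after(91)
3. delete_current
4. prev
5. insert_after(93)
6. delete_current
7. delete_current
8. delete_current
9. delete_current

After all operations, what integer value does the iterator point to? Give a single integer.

Answer: 5

Derivation:
After 1 (insert_before(15)): list=[15, 1, 8, 5, 3, 2, 9, 6] cursor@1
After 2 (insert_after(91)): list=[15, 1, 91, 8, 5, 3, 2, 9, 6] cursor@1
After 3 (delete_current): list=[15, 91, 8, 5, 3, 2, 9, 6] cursor@91
After 4 (prev): list=[15, 91, 8, 5, 3, 2, 9, 6] cursor@15
After 5 (insert_after(93)): list=[15, 93, 91, 8, 5, 3, 2, 9, 6] cursor@15
After 6 (delete_current): list=[93, 91, 8, 5, 3, 2, 9, 6] cursor@93
After 7 (delete_current): list=[91, 8, 5, 3, 2, 9, 6] cursor@91
After 8 (delete_current): list=[8, 5, 3, 2, 9, 6] cursor@8
After 9 (delete_current): list=[5, 3, 2, 9, 6] cursor@5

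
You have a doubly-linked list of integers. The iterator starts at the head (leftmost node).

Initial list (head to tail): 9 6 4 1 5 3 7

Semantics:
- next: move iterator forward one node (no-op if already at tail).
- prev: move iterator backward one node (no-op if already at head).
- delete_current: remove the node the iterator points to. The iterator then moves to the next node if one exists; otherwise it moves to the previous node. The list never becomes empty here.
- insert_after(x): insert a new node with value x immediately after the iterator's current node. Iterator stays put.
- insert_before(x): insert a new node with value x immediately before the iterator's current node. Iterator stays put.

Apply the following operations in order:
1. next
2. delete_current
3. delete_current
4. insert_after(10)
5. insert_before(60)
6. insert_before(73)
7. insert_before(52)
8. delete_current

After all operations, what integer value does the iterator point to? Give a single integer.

After 1 (next): list=[9, 6, 4, 1, 5, 3, 7] cursor@6
After 2 (delete_current): list=[9, 4, 1, 5, 3, 7] cursor@4
After 3 (delete_current): list=[9, 1, 5, 3, 7] cursor@1
After 4 (insert_after(10)): list=[9, 1, 10, 5, 3, 7] cursor@1
After 5 (insert_before(60)): list=[9, 60, 1, 10, 5, 3, 7] cursor@1
After 6 (insert_before(73)): list=[9, 60, 73, 1, 10, 5, 3, 7] cursor@1
After 7 (insert_before(52)): list=[9, 60, 73, 52, 1, 10, 5, 3, 7] cursor@1
After 8 (delete_current): list=[9, 60, 73, 52, 10, 5, 3, 7] cursor@10

Answer: 10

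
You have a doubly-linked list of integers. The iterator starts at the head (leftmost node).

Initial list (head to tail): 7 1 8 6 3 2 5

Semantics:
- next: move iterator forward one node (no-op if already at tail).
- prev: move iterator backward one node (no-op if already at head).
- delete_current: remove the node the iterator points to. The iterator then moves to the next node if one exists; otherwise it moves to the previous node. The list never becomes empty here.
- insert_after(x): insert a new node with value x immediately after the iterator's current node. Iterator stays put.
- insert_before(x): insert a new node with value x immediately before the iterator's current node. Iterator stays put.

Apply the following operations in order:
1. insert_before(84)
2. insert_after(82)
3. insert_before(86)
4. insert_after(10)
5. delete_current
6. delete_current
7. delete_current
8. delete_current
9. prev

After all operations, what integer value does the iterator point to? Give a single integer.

Answer: 86

Derivation:
After 1 (insert_before(84)): list=[84, 7, 1, 8, 6, 3, 2, 5] cursor@7
After 2 (insert_after(82)): list=[84, 7, 82, 1, 8, 6, 3, 2, 5] cursor@7
After 3 (insert_before(86)): list=[84, 86, 7, 82, 1, 8, 6, 3, 2, 5] cursor@7
After 4 (insert_after(10)): list=[84, 86, 7, 10, 82, 1, 8, 6, 3, 2, 5] cursor@7
After 5 (delete_current): list=[84, 86, 10, 82, 1, 8, 6, 3, 2, 5] cursor@10
After 6 (delete_current): list=[84, 86, 82, 1, 8, 6, 3, 2, 5] cursor@82
After 7 (delete_current): list=[84, 86, 1, 8, 6, 3, 2, 5] cursor@1
After 8 (delete_current): list=[84, 86, 8, 6, 3, 2, 5] cursor@8
After 9 (prev): list=[84, 86, 8, 6, 3, 2, 5] cursor@86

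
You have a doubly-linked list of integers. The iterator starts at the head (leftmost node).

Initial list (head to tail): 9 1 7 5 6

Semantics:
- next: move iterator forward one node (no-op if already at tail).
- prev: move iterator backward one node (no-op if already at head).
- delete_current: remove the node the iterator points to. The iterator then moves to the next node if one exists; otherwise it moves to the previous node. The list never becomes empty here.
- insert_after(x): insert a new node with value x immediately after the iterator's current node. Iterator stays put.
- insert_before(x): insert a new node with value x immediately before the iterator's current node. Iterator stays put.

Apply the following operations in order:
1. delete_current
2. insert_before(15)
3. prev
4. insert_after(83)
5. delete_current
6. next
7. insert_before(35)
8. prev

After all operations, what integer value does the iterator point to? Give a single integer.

Answer: 35

Derivation:
After 1 (delete_current): list=[1, 7, 5, 6] cursor@1
After 2 (insert_before(15)): list=[15, 1, 7, 5, 6] cursor@1
After 3 (prev): list=[15, 1, 7, 5, 6] cursor@15
After 4 (insert_after(83)): list=[15, 83, 1, 7, 5, 6] cursor@15
After 5 (delete_current): list=[83, 1, 7, 5, 6] cursor@83
After 6 (next): list=[83, 1, 7, 5, 6] cursor@1
After 7 (insert_before(35)): list=[83, 35, 1, 7, 5, 6] cursor@1
After 8 (prev): list=[83, 35, 1, 7, 5, 6] cursor@35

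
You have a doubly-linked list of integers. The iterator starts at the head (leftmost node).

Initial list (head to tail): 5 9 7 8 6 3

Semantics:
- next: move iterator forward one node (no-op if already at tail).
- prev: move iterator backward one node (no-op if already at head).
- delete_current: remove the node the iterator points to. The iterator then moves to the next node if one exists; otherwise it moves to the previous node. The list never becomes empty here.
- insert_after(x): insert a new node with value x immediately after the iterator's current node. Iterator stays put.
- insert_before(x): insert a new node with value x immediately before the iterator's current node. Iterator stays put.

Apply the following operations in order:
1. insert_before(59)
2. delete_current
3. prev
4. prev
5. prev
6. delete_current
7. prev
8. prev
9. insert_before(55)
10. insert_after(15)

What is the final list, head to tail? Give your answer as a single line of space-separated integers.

After 1 (insert_before(59)): list=[59, 5, 9, 7, 8, 6, 3] cursor@5
After 2 (delete_current): list=[59, 9, 7, 8, 6, 3] cursor@9
After 3 (prev): list=[59, 9, 7, 8, 6, 3] cursor@59
After 4 (prev): list=[59, 9, 7, 8, 6, 3] cursor@59
After 5 (prev): list=[59, 9, 7, 8, 6, 3] cursor@59
After 6 (delete_current): list=[9, 7, 8, 6, 3] cursor@9
After 7 (prev): list=[9, 7, 8, 6, 3] cursor@9
After 8 (prev): list=[9, 7, 8, 6, 3] cursor@9
After 9 (insert_before(55)): list=[55, 9, 7, 8, 6, 3] cursor@9
After 10 (insert_after(15)): list=[55, 9, 15, 7, 8, 6, 3] cursor@9

Answer: 55 9 15 7 8 6 3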